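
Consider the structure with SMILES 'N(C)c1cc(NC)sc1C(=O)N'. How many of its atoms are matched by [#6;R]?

The query [#6;R] means: carbon that is part of a ring.
Check the 12 heavy atoms by environment: 1× s (aromatic, in 5-ring) → no; 4× c (aromatic, in 5-ring) → match; 3× C (acyclic) → no; 1× O (acyclic) → no; 3× N (acyclic) → no.
That gives 4 matching atoms.

4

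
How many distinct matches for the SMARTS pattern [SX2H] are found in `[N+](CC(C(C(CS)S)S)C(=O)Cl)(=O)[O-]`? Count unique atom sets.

3

[SX2H] is the SMARTS for a thiol: an aliphatic sulfur with two connections, one being H.
The molecule carries 3 separate instances of a thiol (-SH) meeting every constraint; each maps to a distinct set of atoms, giving 3 matches.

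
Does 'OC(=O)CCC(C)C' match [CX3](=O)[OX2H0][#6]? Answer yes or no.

The pattern [CX3](=O)[OX2H0][#6] describes a carbonyl carbon bonded to an oxygen that is itself bonded to carbon (no H on that O) — an ester.
The closest candidate here is a carboxylic acid group (-C(=O)OH), but the singly-bonded O carries H (OX2H1, not H0). No other fragment satisfies the full query, so there is no match.

No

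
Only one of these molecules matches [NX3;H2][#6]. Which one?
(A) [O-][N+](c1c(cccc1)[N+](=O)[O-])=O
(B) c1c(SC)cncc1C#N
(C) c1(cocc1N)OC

C

[NX3;H2][#6] describes a trivalent nitrogen with two H attached to carbon (a primary amine).
(A) has a nitro group (-[N+](=O)[O-]) but the nitrogen is [N+] with no H, not NX3H2.
(B) has a nitrile (-C#N) but the nitrogen is NX1 (triple-bonded), not NX3 with two H.
(C) contains a primary amino group (-NH2), which satisfies every atom and bond constraint.
So the answer is (C).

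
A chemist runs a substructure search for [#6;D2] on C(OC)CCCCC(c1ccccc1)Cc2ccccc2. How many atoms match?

The query [#6;D2] means: any carbon bonded to exactly two heavy atoms.
Check the 21 heavy atoms by environment: 6× C (D2) → match; 1× C (D3) → no; 2× c (aromatic, D3) → no; 10× c (aromatic, D2) → match; 1× O (D2) → no; 1× C (D1) → no.
Summing the matching environments: 6 + 10 = 16 matching atoms.

16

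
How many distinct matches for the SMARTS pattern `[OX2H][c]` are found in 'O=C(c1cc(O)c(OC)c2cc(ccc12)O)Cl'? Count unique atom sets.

2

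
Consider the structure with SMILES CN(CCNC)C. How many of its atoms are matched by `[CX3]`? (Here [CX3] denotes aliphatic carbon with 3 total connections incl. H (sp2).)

0

The query [CX3] means: C with X3: aliphatic carbon with exactly 3 total connections.
Check the 7 heavy atoms by environment: 5× C (X4) → no; 2× N (X3) → no.
No environment satisfies the query, so 0 matching atoms.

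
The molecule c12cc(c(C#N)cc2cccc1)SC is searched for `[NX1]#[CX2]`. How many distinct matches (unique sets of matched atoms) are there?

[NX1]#[CX2] is the SMARTS for a nitrile: a nitrogen triple-bonded to a two-connected carbon.
Exactly one fragment in the molecule meets all constraints, giving 1 match.

1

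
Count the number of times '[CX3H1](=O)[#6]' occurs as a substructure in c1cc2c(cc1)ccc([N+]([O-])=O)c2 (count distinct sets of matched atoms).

0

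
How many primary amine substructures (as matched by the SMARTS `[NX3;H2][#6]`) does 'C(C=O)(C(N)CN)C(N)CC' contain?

3

[NX3;H2][#6] is the SMARTS for a primary amine: a trivalent nitrogen with two H attached to carbon.
The molecule carries 3 separate instances of a primary amino group (-NH2) meeting every constraint; each maps to a distinct set of atoms, giving 3 matches.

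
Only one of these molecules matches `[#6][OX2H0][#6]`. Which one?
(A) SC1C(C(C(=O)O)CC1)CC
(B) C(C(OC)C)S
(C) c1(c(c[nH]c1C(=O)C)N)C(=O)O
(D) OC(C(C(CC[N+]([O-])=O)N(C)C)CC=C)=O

[#6][OX2H0][#6] describes an aliphatic oxygen bridging two carbons with no H on the oxygen (an ether).
(A) has a carboxylic acid group (-C(=O)OH) but the -OH oxygen has H1; the =O is OX1, not OX2.
(B) contains a methoxy ether (-OCH3), which satisfies every atom and bond constraint.
(C) has a carboxylic acid group (-C(=O)OH) but the -OH oxygen has H1; the =O is OX1, not OX2.
(D) has a carboxylic acid group (-C(=O)OH) but the -OH oxygen has H1; the =O is OX1, not OX2.
So the answer is (B).

B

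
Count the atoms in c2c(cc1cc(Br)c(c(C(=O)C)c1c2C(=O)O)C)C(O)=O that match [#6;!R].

5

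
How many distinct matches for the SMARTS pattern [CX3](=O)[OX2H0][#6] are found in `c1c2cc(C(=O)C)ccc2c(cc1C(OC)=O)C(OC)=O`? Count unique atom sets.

2

[CX3](=O)[OX2H0][#6] is the SMARTS for an ester: a carbonyl carbon bonded to an oxygen that is itself bonded to carbon (no H on that O).
The molecule carries 2 separate instances of a methyl-ester group (-C(=O)OCH3) meeting every constraint; each maps to a distinct set of atoms, giving 2 matches.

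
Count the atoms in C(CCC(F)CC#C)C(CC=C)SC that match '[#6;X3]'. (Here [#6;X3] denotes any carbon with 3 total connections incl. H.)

2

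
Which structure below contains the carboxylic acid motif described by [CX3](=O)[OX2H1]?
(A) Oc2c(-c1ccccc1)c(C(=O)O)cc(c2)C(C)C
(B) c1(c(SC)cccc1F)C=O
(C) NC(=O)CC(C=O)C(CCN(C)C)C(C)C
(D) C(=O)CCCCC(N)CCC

A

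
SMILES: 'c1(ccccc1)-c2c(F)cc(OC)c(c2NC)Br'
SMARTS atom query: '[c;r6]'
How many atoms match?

12

The query [c;r6] means: aromatic carbon that belongs to a six-membered ring.
Check the 18 heavy atoms by environment: 12× c (aromatic, in 6-ring) → match; 1× F (acyclic) → no; 1× N (acyclic) → no; 2× C (acyclic) → no; 1× Br (acyclic) → no; 1× O (acyclic) → no.
That gives 12 matching atoms.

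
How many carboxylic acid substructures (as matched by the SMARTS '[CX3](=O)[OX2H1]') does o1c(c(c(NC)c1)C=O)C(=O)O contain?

1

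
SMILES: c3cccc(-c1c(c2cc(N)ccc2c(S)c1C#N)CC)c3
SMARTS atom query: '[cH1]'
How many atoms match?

8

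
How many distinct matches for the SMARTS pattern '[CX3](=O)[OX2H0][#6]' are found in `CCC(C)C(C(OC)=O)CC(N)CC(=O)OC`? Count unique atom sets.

[CX3](=O)[OX2H0][#6] is the SMARTS for an ester: a carbonyl carbon bonded to an oxygen that is itself bonded to carbon (no H on that O).
The molecule carries 2 separate instances of a methyl-ester group (-C(=O)OCH3) meeting every constraint; each maps to a distinct set of atoms, giving 2 matches.

2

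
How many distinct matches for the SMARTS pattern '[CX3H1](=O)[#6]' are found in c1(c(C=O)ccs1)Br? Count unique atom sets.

[CX3H1](=O)[#6] is the SMARTS for an aldehyde: an sp2 carbon with one H, double-bonded to O and single-bonded to carbon.
Exactly one fragment in the molecule meets all constraints, giving 1 match.

1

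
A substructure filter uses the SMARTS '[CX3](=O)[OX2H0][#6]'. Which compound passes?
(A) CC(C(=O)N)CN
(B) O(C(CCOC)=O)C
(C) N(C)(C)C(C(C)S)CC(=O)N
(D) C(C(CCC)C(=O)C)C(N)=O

[CX3](=O)[OX2H0][#6] describes a carbonyl carbon bonded to an oxygen that is itself bonded to carbon (no H on that O) (an ester).
(A) has a primary amide (-C(=O)NH2) but the carbonyl is bonded to N, not to an O-C linkage.
(B) contains a methyl-ester group (-C(=O)OCH3), which satisfies every atom and bond constraint.
(C) has a primary amide (-C(=O)NH2) but the carbonyl is bonded to N, not to an O-C linkage.
(D) has a primary amide (-C(=O)NH2) but the carbonyl is bonded to N, not to an O-C linkage.
So the answer is (B).

B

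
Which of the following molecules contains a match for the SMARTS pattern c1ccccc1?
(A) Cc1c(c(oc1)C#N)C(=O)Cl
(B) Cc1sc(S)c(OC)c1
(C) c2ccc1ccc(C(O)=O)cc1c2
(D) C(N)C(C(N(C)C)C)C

C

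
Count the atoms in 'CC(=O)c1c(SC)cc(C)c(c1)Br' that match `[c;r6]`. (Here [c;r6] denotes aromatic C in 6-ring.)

Check the 13 heavy atoms by environment: 6× c (aromatic, in 6-ring) → match; 4× C (acyclic) → no; 1× O (acyclic) → no; 1× Br (acyclic) → no; 1× S (acyclic) → no.
That gives 6 matching atoms.

6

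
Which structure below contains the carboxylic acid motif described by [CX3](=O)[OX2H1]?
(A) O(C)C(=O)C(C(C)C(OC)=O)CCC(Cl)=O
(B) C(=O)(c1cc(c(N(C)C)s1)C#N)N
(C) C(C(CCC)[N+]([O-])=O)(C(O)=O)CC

C

[CX3](=O)[OX2H1] describes an sp2 carbon double-bonded to O and single-bonded to an -OH oxygen (a carboxylic acid).
(A) has a methyl-ester group (-C(=O)OCH3) but the singly-bonded O has no H (OX2H0, not OX2H1).
(B) has a primary amide (-C(=O)NH2) but the carbonyl is bonded to N, not to an -OH oxygen.
(C) contains a carboxylic acid group (-C(=O)OH), which satisfies every atom and bond constraint.
So the answer is (C).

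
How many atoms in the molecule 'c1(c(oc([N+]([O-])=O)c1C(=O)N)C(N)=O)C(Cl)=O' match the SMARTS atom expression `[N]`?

The query [N] means: uppercase N matches aliphatic (non-aromatic) nitrogen only.
Check the 17 heavy atoms by environment: 1× o (aromatic) → no; 4× c (aromatic) → no; 3× C → no; 4× O → no; 2× N → match; 1× Cl → no; 1× N (charge +1) → match; 1× O (charge -1) → no.
Summing the matching environments: 2 + 1 = 3 matching atoms.

3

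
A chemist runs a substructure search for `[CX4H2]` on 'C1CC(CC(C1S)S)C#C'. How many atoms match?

3

The query [CX4H2] means: sp3 carbon (X4) with exactly two hydrogens.
Check the 10 heavy atoms by environment: 3× C (H2, X4) → match; 3× C (H1, X4) → no; 1× C (H0, X2) → no; 1× C (H1, X2) → no; 2× S (H1, X2) → no.
That gives 3 matching atoms.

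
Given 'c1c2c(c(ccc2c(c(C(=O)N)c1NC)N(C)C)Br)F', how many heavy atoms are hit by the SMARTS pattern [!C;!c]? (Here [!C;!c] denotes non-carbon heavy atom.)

6

The query [!C;!c] means: neither aliphatic nor aromatic carbon — same as [!#6].
Check the 20 heavy atoms by environment: 10× c (aromatic) → no; 4× C → no; 1× O → match; 3× N → match; 1× F → match; 1× Br → match.
Summing the matching environments: 1 + 3 + 1 + 1 = 6 matching atoms.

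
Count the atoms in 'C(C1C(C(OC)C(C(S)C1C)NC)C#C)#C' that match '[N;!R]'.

1

The query [N;!R] means: aliphatic nitrogen not in a ring.
Check the 16 heavy atoms by environment: 6× C (in 6-ring) → no; 1× O (acyclic) → no; 7× C (acyclic) → no; 1× N (acyclic) → match; 1× S (acyclic) → no.
That gives 1 matching atom.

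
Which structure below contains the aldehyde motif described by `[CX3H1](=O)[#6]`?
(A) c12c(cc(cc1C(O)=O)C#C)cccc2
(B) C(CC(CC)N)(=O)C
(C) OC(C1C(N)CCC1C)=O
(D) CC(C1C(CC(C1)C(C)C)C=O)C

D

[CX3H1](=O)[#6] describes an sp2 carbon with one H, double-bonded to O and single-bonded to carbon (an aldehyde).
(A) has a carboxylic acid group (-C(=O)OH) but the carbonyl carbon has H0 and is bonded to O, not H1.
(B) has an acetyl/ketone group (-C(=O)CH3) but the carbonyl carbon has H0 (two carbon neighbours), not H1.
(C) has a carboxylic acid group (-C(=O)OH) but the carbonyl carbon has H0 and is bonded to O, not H1.
(D) contains an aldehyde (-CHO), which satisfies every atom and bond constraint.
So the answer is (D).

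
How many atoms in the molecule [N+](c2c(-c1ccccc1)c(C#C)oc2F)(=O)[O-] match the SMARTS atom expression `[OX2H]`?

The query [OX2H] means: aliphatic oxygen with two connections, one of which is H — an -OH oxygen.
Check the 17 heavy atoms by environment: 1× o (aromatic, H0, X2) → no; 5× c (aromatic, H0, X3) → no; 5× c (aromatic, H1, X3) → no; 1× N (charge +1, H0, X3) → no; 1× O (charge -1, H0, X1) → no; 1× O (H0, X1) → no; 1× F (H0, X1) → no; 1× C (H0, X2) → no; 1× C (H1, X2) → no.
No environment satisfies the query, so 0 matching atoms.

0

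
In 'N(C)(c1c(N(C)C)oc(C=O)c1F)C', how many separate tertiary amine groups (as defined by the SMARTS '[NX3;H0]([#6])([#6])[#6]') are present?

2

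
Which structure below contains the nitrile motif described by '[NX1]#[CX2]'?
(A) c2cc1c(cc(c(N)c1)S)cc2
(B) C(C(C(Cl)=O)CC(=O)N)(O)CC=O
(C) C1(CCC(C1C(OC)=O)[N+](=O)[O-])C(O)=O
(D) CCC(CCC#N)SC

D

[NX1]#[CX2] describes a nitrogen triple-bonded to a two-connected carbon (a nitrile).
(A) has a primary amino group (-NH2) but the nitrogen is NX3 (three connections), not NX1 triple-bonded.
(B) has a primary amide (-C(=O)NH2) but the nitrogen is NX3, not NX1.
(C) has a nitro group (-[N+](=O)[O-]) but there is no C#N triple bond.
(D) contains a nitrile (-C#N), which satisfies every atom and bond constraint.
So the answer is (D).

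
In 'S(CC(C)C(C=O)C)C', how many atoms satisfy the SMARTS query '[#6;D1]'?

3

The query [#6;D1] means: carbon bonded to exactly one heavy atom.
Check the 9 heavy atoms by environment: 3× C (D1) → match; 2× C (D3) → no; 2× C (D2) → no; 1× O (D1) → no; 1× S (D2) → no.
That gives 3 matching atoms.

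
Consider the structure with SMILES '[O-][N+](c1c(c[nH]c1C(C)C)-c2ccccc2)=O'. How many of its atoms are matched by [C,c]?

The query [C,c] means: comma = OR; matches aliphatic or aromatic carbon — same as #6.
Check the 17 heavy atoms by environment: 1× n (aromatic) → no; 10× c (aromatic) → match; 3× C → match; 1× N (charge +1) → no; 1× O (charge -1) → no; 1× O → no.
Summing the matching environments: 10 + 3 = 13 matching atoms.

13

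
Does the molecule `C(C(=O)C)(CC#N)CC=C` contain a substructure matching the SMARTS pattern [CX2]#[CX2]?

No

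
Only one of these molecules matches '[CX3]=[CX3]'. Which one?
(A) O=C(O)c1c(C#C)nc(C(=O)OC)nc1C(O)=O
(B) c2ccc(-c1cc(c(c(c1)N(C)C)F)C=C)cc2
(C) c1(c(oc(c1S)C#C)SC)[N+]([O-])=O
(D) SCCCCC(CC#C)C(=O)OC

B

[CX3]=[CX3] describes a non-aromatic C=C double bond between two sp2 carbons (an alkene).
(A) has an ethynyl group (-C#CH) but the C-C bond is a triple bond, not a double bond.
(B) contains a vinyl group (-CH=CH2), which satisfies every atom and bond constraint.
(C) has an ethynyl group (-C#CH) but the C-C bond is a triple bond, not a double bond.
(D) has an ethynyl group (-C#CH) but the C-C bond is a triple bond, not a double bond.
So the answer is (B).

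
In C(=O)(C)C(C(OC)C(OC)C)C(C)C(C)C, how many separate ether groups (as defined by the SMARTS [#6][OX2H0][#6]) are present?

[#6][OX2H0][#6] is the SMARTS for an ether: an aliphatic oxygen bridging two carbons with no H on the oxygen.
The molecule carries 2 separate instances of a methoxy ether (-OCH3) meeting every constraint; each maps to a distinct set of atoms, giving 2 matches.

2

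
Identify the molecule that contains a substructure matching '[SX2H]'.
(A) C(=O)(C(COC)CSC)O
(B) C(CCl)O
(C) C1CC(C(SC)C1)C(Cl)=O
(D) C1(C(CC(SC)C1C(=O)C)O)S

D

[SX2H] describes an aliphatic sulfur with two connections, one being H (a thiol).
(A) has a methylthio ether (-SCH3) but the sulfur has H0 (bonded to two carbons), not H1.
(B) has a hydroxyl group (-OH) but it is an -OH, not an -SH.
(C) has a methylthio ether (-SCH3) but the sulfur has H0 (bonded to two carbons), not H1.
(D) contains a thiol (-SH), which satisfies every atom and bond constraint.
So the answer is (D).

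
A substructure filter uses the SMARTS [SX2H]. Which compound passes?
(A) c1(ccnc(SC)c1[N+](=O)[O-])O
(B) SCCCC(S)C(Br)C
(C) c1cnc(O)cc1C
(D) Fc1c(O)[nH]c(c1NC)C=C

B

[SX2H] describes an aliphatic sulfur with two connections, one being H (a thiol).
(A) has a methylthio ether (-SCH3) but the sulfur has H0 (bonded to two carbons), not H1.
(B) contains a thiol (-SH), which satisfies every atom and bond constraint.
(C) has a hydroxyl group (-OH) but it is an -OH, not an -SH.
(D) has a hydroxyl group (-OH) but it is an -OH, not an -SH.
So the answer is (B).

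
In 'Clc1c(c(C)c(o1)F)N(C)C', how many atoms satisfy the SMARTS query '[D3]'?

5

The query [D3] means: atom with exactly three heavy-atom neighbours.
Check the 11 heavy atoms by environment: 1× o (aromatic, D2) → no; 4× c (aromatic, D3) → match; 1× Cl (D1) → no; 1× N (D3) → match; 3× C (D1) → no; 1× F (D1) → no.
Summing the matching environments: 4 + 1 = 5 matching atoms.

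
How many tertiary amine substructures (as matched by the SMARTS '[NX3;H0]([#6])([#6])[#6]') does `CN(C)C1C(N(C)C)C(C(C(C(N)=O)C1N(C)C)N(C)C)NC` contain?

4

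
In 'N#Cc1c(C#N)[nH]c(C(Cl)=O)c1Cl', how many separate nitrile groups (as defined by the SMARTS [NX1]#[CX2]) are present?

2

[NX1]#[CX2] is the SMARTS for a nitrile: a nitrogen triple-bonded to a two-connected carbon.
The molecule carries 2 separate instances of a nitrile (-C#N) meeting every constraint; each maps to a distinct set of atoms, giving 2 matches.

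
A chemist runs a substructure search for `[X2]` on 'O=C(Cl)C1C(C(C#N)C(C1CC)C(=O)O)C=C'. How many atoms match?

The query [X2] means: any atom with exactly two total connections (bonds + H).
Check the 17 heavy atoms by environment: 7× C (X4) → no; 1× C (X2) → match; 1× N (X1) → no; 4× C (X3) → no; 2× O (X1) → no; 1× O (X2) → match; 1× Cl (X1) → no.
Summing the matching environments: 1 + 1 = 2 matching atoms.

2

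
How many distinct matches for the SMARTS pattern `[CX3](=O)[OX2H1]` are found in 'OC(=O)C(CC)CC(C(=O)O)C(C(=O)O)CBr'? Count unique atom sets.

3

[CX3](=O)[OX2H1] is the SMARTS for a carboxylic acid: an sp2 carbon double-bonded to O and single-bonded to an -OH oxygen.
The molecule carries 3 separate instances of a carboxylic acid group (-C(=O)OH) meeting every constraint; each maps to a distinct set of atoms, giving 3 matches.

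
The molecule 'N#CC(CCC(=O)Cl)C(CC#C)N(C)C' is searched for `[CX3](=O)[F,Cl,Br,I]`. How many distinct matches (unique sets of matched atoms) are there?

[CX3](=O)[F,Cl,Br,I] is the SMARTS for an acyl halide: a carbonyl carbon bonded to a halogen.
Exactly one fragment in the molecule meets all constraints, giving 1 match.

1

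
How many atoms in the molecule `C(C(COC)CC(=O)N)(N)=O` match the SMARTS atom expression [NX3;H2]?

2

The query [NX3;H2] means: aliphatic N with 3 total connections, two of them H — an -NH2 nitrogen (amine or amide).
Check the 11 heavy atoms by environment: 2× C (H2, X4) → no; 1× C (H1, X4) → no; 2× C (H0, X3) → no; 2× O (H0, X1) → no; 2× N (H2, X3) → match; 1× O (H0, X2) → no; 1× C (H3, X4) → no.
That gives 2 matching atoms.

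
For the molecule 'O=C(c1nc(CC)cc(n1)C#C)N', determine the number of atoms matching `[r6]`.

6

Check the 13 heavy atoms by environment: 2× n (aromatic, in 6-ring) → match; 4× c (aromatic, in 6-ring) → match; 5× C (acyclic) → no; 1× O (acyclic) → no; 1× N (acyclic) → no.
Summing the matching environments: 2 + 4 = 6 matching atoms.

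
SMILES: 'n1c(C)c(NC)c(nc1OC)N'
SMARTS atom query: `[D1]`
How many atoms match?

4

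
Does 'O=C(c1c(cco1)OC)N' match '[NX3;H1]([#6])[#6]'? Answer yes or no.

No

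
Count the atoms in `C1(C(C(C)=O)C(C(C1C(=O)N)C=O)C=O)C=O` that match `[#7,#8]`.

6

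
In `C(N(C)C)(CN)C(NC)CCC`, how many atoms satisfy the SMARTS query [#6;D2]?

Check the 12 heavy atoms by environment: 3× C (D2) → match; 2× C (D3) → no; 1× N (D2) → no; 4× C (D1) → no; 1× N (D3) → no; 1× N (D1) → no.
That gives 3 matching atoms.

3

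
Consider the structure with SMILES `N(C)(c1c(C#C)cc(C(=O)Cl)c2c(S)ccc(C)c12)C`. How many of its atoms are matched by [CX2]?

2

The query [CX2] means: C with X2: aliphatic carbon with exactly 2 total connections.
Check the 20 heavy atoms by environment: 10× c (aromatic, X3) → no; 1× S (X2) → no; 1× N (X3) → no; 3× C (X4) → no; 1× C (X3) → no; 1× O (X1) → no; 1× Cl (X1) → no; 2× C (X2) → match.
That gives 2 matching atoms.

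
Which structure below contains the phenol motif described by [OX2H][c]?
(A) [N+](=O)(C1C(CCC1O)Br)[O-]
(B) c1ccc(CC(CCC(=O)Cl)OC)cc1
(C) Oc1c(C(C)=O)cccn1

C

[OX2H][c] describes a hydroxyl oxygen attached to an aromatic carbon (a phenol).
(A) has a hydroxyl group (-OH) but the -OH is on an aliphatic carbon, not an aromatic c.
(B) has a methoxy ether (-OCH3) but the oxygen has H0, not H1.
(C) contains a hydroxyl group (-OH), which satisfies every atom and bond constraint.
So the answer is (C).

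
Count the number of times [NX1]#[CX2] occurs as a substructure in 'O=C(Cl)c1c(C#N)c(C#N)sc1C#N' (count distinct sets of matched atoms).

3

[NX1]#[CX2] is the SMARTS for a nitrile: a nitrogen triple-bonded to a two-connected carbon.
The molecule carries 3 separate instances of a nitrile (-C#N) meeting every constraint; each maps to a distinct set of atoms, giving 3 matches.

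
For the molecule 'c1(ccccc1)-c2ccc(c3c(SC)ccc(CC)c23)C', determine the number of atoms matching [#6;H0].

The query [#6;H0] means: any carbon with no attached hydrogen.
Check the 21 heavy atoms by environment: 7× c (aromatic, H0) → match; 9× c (aromatic, H1) → no; 1× S (H0) → no; 3× C (H3) → no; 1× C (H2) → no.
That gives 7 matching atoms.

7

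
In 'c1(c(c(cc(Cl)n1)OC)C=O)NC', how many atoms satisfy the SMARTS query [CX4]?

2

The query [CX4] means: C with X4: aliphatic carbon with exactly 4 total connections (bonds + H).
Check the 13 heavy atoms by environment: 1× n (aromatic, X2) → no; 5× c (aromatic, X3) → no; 1× N (X3) → no; 2× C (X4) → match; 1× C (X3) → no; 1× O (X1) → no; 1× O (X2) → no; 1× Cl (X1) → no.
That gives 2 matching atoms.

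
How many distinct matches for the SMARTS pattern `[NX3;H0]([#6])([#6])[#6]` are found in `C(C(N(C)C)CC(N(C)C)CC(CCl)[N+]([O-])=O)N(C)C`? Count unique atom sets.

3

[NX3;H0]([#6])([#6])[#6] is the SMARTS for a tertiary amine: a trivalent nitrogen with no H, bonded to three carbons.
The molecule carries 3 separate instances of a dimethylamino group (-N(CH3)2) meeting every constraint; each maps to a distinct set of atoms, giving 3 matches.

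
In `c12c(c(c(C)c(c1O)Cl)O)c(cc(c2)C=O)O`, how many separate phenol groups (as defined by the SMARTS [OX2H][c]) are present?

3

[OX2H][c] is the SMARTS for a phenol: a hydroxyl oxygen attached to an aromatic carbon.
The molecule carries 3 separate instances of a hydroxyl group (-OH) meeting every constraint; each maps to a distinct set of atoms, giving 3 matches.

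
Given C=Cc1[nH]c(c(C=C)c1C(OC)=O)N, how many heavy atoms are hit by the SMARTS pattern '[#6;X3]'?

9

Check the 14 heavy atoms by environment: 1× n (aromatic, X3) → no; 4× c (aromatic, X3) → match; 1× N (X3) → no; 5× C (X3) → match; 1× O (X1) → no; 1× O (X2) → no; 1× C (X4) → no.
Summing the matching environments: 4 + 5 = 9 matching atoms.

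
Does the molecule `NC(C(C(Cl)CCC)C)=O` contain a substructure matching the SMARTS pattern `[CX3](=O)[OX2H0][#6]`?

The pattern [CX3](=O)[OX2H0][#6] describes a carbonyl carbon bonded to an oxygen that is itself bonded to carbon (no H on that O) — an ester.
The closest candidate here is a primary amide (-C(=O)NH2), but the carbonyl is bonded to N, not to an O-C linkage. No other fragment satisfies the full query, so there is no match.

No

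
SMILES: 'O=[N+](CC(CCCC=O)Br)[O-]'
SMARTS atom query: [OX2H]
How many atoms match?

0

The query [OX2H] means: aliphatic oxygen with two connections, one of which is H — an -OH oxygen.
Check the 11 heavy atoms by environment: 4× C (H2, X4) → no; 1× C (H1, X4) → no; 1× Br (H0, X1) → no; 1× N (charge +1, H0, X3) → no; 1× O (charge -1, H0, X1) → no; 2× O (H0, X1) → no; 1× C (H1, X3) → no.
No environment satisfies the query, so 0 matching atoms.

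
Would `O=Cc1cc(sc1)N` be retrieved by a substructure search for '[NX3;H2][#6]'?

The pattern [NX3;H2][#6] describes a trivalent nitrogen with two H attached to carbon — a primary amine.
The molecule carries a primary amino group (-NH2), whose atoms satisfy every constraint of the query, so the pattern matches.

Yes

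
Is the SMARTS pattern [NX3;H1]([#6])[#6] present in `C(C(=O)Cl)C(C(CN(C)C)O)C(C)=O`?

No

The pattern [NX3;H1]([#6])[#6] describes a trivalent nitrogen with one H, bonded to two carbons — a secondary amine.
The closest candidate here is a dimethylamino group (-N(CH3)2), but the nitrogen has H0, not H1. No other fragment satisfies the full query, so there is no match.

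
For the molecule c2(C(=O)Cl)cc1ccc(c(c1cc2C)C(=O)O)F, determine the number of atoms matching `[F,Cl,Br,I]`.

Check the 18 heavy atoms by environment: 10× c (aromatic) → no; 3× C → no; 3× O → no; 1× Cl → match; 1× F → match.
Summing the matching environments: 1 + 1 = 2 matching atoms.

2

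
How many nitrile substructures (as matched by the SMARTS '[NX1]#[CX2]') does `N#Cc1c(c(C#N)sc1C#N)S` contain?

[NX1]#[CX2] is the SMARTS for a nitrile: a nitrogen triple-bonded to a two-connected carbon.
The molecule carries 3 separate instances of a nitrile (-C#N) meeting every constraint; each maps to a distinct set of atoms, giving 3 matches.

3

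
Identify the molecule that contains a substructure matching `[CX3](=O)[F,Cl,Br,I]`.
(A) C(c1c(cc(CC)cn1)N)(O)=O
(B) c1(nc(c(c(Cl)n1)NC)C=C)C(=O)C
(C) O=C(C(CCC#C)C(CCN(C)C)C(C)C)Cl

C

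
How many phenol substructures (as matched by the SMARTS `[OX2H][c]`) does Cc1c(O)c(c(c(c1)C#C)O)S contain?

2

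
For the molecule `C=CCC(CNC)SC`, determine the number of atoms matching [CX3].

2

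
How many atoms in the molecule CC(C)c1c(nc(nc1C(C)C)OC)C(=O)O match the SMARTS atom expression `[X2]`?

4

The query [X2] means: any atom with exactly two total connections (bonds + H).
Check the 17 heavy atoms by environment: 2× n (aromatic, X2) → match; 4× c (aromatic, X3) → no; 7× C (X4) → no; 2× O (X2) → match; 1× C (X3) → no; 1× O (X1) → no.
Summing the matching environments: 2 + 2 = 4 matching atoms.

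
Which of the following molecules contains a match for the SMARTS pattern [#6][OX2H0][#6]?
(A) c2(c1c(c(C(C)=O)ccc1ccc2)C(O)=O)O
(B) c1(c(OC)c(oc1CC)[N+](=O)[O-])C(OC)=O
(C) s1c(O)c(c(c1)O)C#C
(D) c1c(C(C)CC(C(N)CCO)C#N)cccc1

B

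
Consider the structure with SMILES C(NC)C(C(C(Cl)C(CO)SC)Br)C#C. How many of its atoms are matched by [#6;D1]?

3

The query [#6;D1] means: carbon bonded to exactly one heavy atom.
Check the 15 heavy atoms by environment: 3× C (D2) → no; 4× C (D3) → no; 3× C (D1) → match; 1× N (D2) → no; 1× S (D2) → no; 1× Cl (D1) → no; 1× O (D1) → no; 1× Br (D1) → no.
That gives 3 matching atoms.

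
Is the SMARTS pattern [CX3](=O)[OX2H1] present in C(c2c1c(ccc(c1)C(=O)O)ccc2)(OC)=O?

The pattern [CX3](=O)[OX2H1] describes an sp2 carbon double-bonded to O and single-bonded to an -OH oxygen — a carboxylic acid.
The molecule carries a carboxylic acid group (-C(=O)OH), whose atoms satisfy every constraint of the query, so the pattern matches.

Yes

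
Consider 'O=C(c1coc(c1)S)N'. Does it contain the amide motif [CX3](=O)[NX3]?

Yes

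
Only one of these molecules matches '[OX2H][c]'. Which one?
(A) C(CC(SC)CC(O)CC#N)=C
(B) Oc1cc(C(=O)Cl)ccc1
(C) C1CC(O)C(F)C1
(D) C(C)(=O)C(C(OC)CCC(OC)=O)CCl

B

[OX2H][c] describes a hydroxyl oxygen attached to an aromatic carbon (a phenol).
(A) has a hydroxyl group (-OH) but the -OH is on an aliphatic carbon, not an aromatic c.
(B) contains a hydroxyl group (-OH), which satisfies every atom and bond constraint.
(C) has a hydroxyl group (-OH) but the -OH is on an aliphatic carbon, not an aromatic c.
(D) has a methoxy ether (-OCH3) but the oxygen has H0, not H1.
So the answer is (B).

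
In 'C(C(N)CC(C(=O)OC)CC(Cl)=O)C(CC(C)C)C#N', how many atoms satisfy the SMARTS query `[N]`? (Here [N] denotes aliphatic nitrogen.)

The query [N] means: uppercase N matches aliphatic (non-aromatic) nitrogen only.
Check the 20 heavy atoms by environment: 14× C → no; 2× N → match; 3× O → no; 1× Cl → no.
That gives 2 matching atoms.

2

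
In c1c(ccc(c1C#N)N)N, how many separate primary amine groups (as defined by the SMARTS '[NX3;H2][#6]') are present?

2

[NX3;H2][#6] is the SMARTS for a primary amine: a trivalent nitrogen with two H attached to carbon.
The molecule carries 2 separate instances of a primary amino group (-NH2) meeting every constraint; each maps to a distinct set of atoms, giving 2 matches.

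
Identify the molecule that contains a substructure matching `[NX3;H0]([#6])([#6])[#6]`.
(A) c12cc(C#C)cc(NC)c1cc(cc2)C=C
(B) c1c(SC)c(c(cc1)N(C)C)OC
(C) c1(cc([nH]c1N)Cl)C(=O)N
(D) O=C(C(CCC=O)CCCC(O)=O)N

B

[NX3;H0]([#6])([#6])[#6] describes a trivalent nitrogen with no H, bonded to three carbons (a tertiary amine).
(A) has an N-methylamino group (-NHCH3) but the nitrogen still has one H (H1), not H0.
(B) contains a dimethylamino group (-N(CH3)2), which satisfies every atom and bond constraint.
(C) has a primary amide (-C(=O)NH2) but the amide nitrogen has H2 and only one carbon neighbour.
(D) has a primary amide (-C(=O)NH2) but the amide nitrogen has H2 and only one carbon neighbour.
So the answer is (B).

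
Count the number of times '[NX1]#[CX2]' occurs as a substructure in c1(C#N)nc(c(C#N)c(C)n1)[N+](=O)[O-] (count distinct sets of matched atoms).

2

[NX1]#[CX2] is the SMARTS for a nitrile: a nitrogen triple-bonded to a two-connected carbon.
The molecule carries 2 separate instances of a nitrile (-C#N) meeting every constraint; each maps to a distinct set of atoms, giving 2 matches.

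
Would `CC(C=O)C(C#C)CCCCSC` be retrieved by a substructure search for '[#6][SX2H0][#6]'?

The pattern [#6][SX2H0][#6] describes an aliphatic sulfur bridging two carbons with no H on the sulfur — a thioether.
The molecule carries a methylthio ether (-SCH3), whose atoms satisfy every constraint of the query, so the pattern matches.

Yes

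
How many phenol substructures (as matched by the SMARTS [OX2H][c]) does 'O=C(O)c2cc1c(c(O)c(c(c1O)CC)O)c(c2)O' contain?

4

[OX2H][c] is the SMARTS for a phenol: a hydroxyl oxygen attached to an aromatic carbon.
The molecule carries 4 separate instances of a hydroxyl group (-OH) meeting every constraint; each maps to a distinct set of atoms, giving 4 matches.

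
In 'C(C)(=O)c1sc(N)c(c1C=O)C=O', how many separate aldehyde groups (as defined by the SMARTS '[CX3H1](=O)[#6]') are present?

[CX3H1](=O)[#6] is the SMARTS for an aldehyde: an sp2 carbon with one H, double-bonded to O and single-bonded to carbon.
The molecule carries 2 separate instances of an aldehyde (-CHO) meeting every constraint; each maps to a distinct set of atoms, giving 2 matches.

2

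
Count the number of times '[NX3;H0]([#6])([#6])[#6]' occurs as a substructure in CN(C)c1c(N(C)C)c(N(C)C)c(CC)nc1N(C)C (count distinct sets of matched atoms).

[NX3;H0]([#6])([#6])[#6] is the SMARTS for a tertiary amine: a trivalent nitrogen with no H, bonded to three carbons.
The molecule carries 4 separate instances of a dimethylamino group (-N(CH3)2) meeting every constraint; each maps to a distinct set of atoms, giving 4 matches.

4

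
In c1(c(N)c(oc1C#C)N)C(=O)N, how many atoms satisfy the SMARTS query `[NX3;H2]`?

3

The query [NX3;H2] means: aliphatic N with 3 total connections, two of them H — an -NH2 nitrogen (amine or amide).
Check the 12 heavy atoms by environment: 1× o (aromatic, H0, X2) → no; 4× c (aromatic, H0, X3) → no; 3× N (H2, X3) → match; 1× C (H0, X2) → no; 1× C (H1, X2) → no; 1× C (H0, X3) → no; 1× O (H0, X1) → no.
That gives 3 matching atoms.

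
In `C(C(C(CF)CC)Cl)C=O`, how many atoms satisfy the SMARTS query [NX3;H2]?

0

The query [NX3;H2] means: aliphatic N with 3 total connections, two of them H — an -NH2 nitrogen (amine or amide).
Check the 10 heavy atoms by environment: 3× C (H2, X4) → no; 2× C (H1, X4) → no; 1× C (H3, X4) → no; 1× Cl (H0, X1) → no; 1× F (H0, X1) → no; 1× C (H1, X3) → no; 1× O (H0, X1) → no.
No environment satisfies the query, so 0 matching atoms.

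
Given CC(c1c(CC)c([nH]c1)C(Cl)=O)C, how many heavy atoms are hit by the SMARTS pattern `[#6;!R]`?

6

Check the 13 heavy atoms by environment: 1× n (aromatic, in 5-ring) → no; 4× c (aromatic, in 5-ring) → no; 6× C (acyclic) → match; 1× O (acyclic) → no; 1× Cl (acyclic) → no.
That gives 6 matching atoms.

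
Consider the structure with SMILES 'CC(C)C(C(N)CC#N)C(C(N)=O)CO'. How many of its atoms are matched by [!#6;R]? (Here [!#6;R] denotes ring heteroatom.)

The query [!#6;R] means: non-carbon atom that is part of a ring.
Check the 15 heavy atoms by environment: 10× C (acyclic) → no; 2× O (acyclic) → no; 3× N (acyclic) → no.
No environment satisfies the query, so 0 matching atoms.

0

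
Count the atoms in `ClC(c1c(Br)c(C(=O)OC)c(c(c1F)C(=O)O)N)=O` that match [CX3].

3

The query [CX3] means: C with X3: aliphatic carbon with exactly 3 total connections.
Check the 19 heavy atoms by environment: 6× c (aromatic, X3) → no; 3× C (X3) → match; 3× O (X1) → no; 2× O (X2) → no; 1× Br (X1) → no; 1× Cl (X1) → no; 1× F (X1) → no; 1× C (X4) → no; 1× N (X3) → no.
That gives 3 matching atoms.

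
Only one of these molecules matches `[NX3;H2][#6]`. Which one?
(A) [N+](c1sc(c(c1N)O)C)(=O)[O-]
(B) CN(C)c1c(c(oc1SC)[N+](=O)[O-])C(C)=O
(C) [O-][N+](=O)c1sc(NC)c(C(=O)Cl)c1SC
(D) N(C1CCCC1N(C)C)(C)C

A

[NX3;H2][#6] describes a trivalent nitrogen with two H attached to carbon (a primary amine).
(A) contains a primary amino group (-NH2), which satisfies every atom and bond constraint.
(B) has a nitro group (-[N+](=O)[O-]) but the nitrogen is [N+] with no H, not NX3H2.
(C) has an N-methylamino group (-NHCH3) but the nitrogen bears two carbons and only one H (H1), not H2.
(D) has a dimethylamino group (-N(CH3)2) but the nitrogen has H0, not H2.
So the answer is (A).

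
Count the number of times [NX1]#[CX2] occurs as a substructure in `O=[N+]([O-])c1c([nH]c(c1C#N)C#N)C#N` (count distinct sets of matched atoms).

[NX1]#[CX2] is the SMARTS for a nitrile: a nitrogen triple-bonded to a two-connected carbon.
The molecule carries 3 separate instances of a nitrile (-C#N) meeting every constraint; each maps to a distinct set of atoms, giving 3 matches.

3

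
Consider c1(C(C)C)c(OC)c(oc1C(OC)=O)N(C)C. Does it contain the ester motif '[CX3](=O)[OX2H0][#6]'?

The pattern [CX3](=O)[OX2H0][#6] describes a carbonyl carbon bonded to an oxygen that is itself bonded to carbon (no H on that O) — an ester.
The molecule carries a methyl-ester group (-C(=O)OCH3), whose atoms satisfy every constraint of the query, so the pattern matches.

Yes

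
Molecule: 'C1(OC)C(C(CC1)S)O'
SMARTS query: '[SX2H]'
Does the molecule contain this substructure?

Yes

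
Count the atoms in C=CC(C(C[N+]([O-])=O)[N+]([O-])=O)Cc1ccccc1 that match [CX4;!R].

Check the 18 heavy atoms by environment: 4× C (X4, acyclic) → match; 2× N (charge +1, X3, acyclic) → no; 2× O (charge -1, X1, acyclic) → no; 2× O (X1, acyclic) → no; 6× c (aromatic, X3, in 6-ring) → no; 2× C (X3, acyclic) → no.
That gives 4 matching atoms.

4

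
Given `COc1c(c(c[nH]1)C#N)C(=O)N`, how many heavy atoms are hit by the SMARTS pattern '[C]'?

3

The query [C] means: uppercase C matches aliphatic (non-aromatic) carbon only.
Check the 12 heavy atoms by environment: 1× n (aromatic) → no; 4× c (aromatic) → no; 2× O → no; 3× C → match; 2× N → no.
That gives 3 matching atoms.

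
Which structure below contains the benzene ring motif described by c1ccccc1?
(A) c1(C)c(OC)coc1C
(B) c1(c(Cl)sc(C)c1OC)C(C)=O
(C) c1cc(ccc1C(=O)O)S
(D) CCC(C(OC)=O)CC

c1ccccc1 describes six aromatic carbons in a ring (a benzene ring).
(A) has a methyl group (-CH3) but no six-membered all-carbon aromatic ring is present.
(B) has a methyl group (-CH3) but no six-membered all-carbon aromatic ring is present.
(C) contains the required atom environment, so the pattern matches.
(D) has a methyl group (-CH3) but no six-membered all-carbon aromatic ring is present.
So the answer is (C).

C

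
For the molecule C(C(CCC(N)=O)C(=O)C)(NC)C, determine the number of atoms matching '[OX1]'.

2

The query [OX1] means: aliphatic oxygen with one total connection — typically a carbonyl =O or an oxide.
Check the 13 heavy atoms by environment: 7× C (X4) → no; 2× N (X3) → no; 2× C (X3) → no; 2× O (X1) → match.
That gives 2 matching atoms.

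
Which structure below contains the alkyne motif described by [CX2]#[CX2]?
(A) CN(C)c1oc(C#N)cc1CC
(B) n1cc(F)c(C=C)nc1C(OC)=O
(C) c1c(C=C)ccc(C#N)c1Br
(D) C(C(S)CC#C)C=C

D

[CX2]#[CX2] describes a carbon-carbon triple bond (an alkyne).
(A) has a nitrile (-C#N) but the triple bond is C#N, not C#C.
(B) has a vinyl group (-CH=CH2) but the C=C is a double bond; both carbons are CX3, not CX2.
(C) has a nitrile (-C#N) but the triple bond is C#N, not C#C.
(D) contains an ethynyl group (-C#CH), which satisfies every atom and bond constraint.
So the answer is (D).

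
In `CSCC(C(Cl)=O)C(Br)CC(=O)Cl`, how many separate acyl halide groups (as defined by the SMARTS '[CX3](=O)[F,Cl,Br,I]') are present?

2

[CX3](=O)[F,Cl,Br,I] is the SMARTS for an acyl halide: a carbonyl carbon bonded to a halogen.
The molecule carries 2 separate instances of an acyl chloride (-C(=O)Cl) meeting every constraint; each maps to a distinct set of atoms, giving 2 matches.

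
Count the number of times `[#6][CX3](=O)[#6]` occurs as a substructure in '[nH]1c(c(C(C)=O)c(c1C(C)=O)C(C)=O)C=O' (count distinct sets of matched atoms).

3

[#6][CX3](=O)[#6] is the SMARTS for a ketone: a carbonyl carbon (no H) flanked by two carbons.
The molecule carries 3 separate instances of an acetyl/ketone group (-C(=O)CH3) meeting every constraint; each maps to a distinct set of atoms, giving 3 matches.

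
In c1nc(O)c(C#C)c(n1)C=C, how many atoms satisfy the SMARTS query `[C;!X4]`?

The query [C;!X4] means: aliphatic carbon that does not have four total connections.
Check the 11 heavy atoms by environment: 2× n (aromatic, X2) → no; 4× c (aromatic, X3) → no; 1× O (X2) → no; 2× C (X3) → match; 2× C (X2) → match.
Summing the matching environments: 2 + 2 = 4 matching atoms.

4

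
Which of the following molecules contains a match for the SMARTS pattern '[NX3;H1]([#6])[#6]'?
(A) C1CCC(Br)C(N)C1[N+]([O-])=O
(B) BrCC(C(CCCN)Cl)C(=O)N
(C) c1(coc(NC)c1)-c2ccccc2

C

[NX3;H1]([#6])[#6] describes a trivalent nitrogen with one H, bonded to two carbons (a secondary amine).
(A) has a primary amino group (-NH2) but the nitrogen has H2 and only one carbon neighbour.
(B) has a primary amino group (-NH2) but the nitrogen has H2 and only one carbon neighbour.
(C) contains an N-methylamino group (-NHCH3), which satisfies every atom and bond constraint.
So the answer is (C).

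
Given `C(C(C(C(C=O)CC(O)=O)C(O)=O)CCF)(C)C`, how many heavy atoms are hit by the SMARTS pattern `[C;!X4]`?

Check the 18 heavy atoms by environment: 9× C (X4) → no; 3× C (X3) → match; 3× O (X1) → no; 1× F (X1) → no; 2× O (X2) → no.
That gives 3 matching atoms.

3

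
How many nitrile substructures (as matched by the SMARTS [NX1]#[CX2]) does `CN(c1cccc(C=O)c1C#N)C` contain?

1

[NX1]#[CX2] is the SMARTS for a nitrile: a nitrogen triple-bonded to a two-connected carbon.
Exactly one fragment in the molecule meets all constraints, giving 1 match.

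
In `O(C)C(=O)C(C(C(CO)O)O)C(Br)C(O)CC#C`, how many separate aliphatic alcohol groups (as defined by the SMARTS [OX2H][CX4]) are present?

[OX2H][CX4] is the SMARTS for an aliphatic alcohol: a hydroxyl oxygen bound to an sp3 (X4) carbon.
The molecule carries 4 separate instances of a hydroxyl group (-OH) meeting every constraint; each maps to a distinct set of atoms, giving 4 matches.

4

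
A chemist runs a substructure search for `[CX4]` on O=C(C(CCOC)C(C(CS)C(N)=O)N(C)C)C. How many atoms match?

10

The query [CX4] means: C with X4: aliphatic carbon with exactly 4 total connections (bonds + H).
Check the 18 heavy atoms by environment: 10× C (X4) → match; 2× N (X3) → no; 2× C (X3) → no; 2× O (X1) → no; 1× O (X2) → no; 1× S (X2) → no.
That gives 10 matching atoms.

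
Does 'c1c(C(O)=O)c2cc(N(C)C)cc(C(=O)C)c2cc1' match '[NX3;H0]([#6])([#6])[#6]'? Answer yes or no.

Yes

The pattern [NX3;H0]([#6])([#6])[#6] describes a trivalent nitrogen with no H, bonded to three carbons — a tertiary amine.
The molecule carries a dimethylamino group (-N(CH3)2), whose atoms satisfy every constraint of the query, so the pattern matches.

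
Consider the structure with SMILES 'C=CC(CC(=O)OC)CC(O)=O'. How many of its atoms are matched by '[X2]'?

2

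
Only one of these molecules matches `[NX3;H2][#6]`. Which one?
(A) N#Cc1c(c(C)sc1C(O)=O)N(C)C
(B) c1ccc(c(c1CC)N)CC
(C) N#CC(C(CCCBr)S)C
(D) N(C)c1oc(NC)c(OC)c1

B

[NX3;H2][#6] describes a trivalent nitrogen with two H attached to carbon (a primary amine).
(A) has a dimethylamino group (-N(CH3)2) but the nitrogen has H0, not H2.
(B) contains a primary amino group (-NH2), which satisfies every atom and bond constraint.
(C) has a nitrile (-C#N) but the nitrogen is NX1 (triple-bonded), not NX3 with two H.
(D) has an N-methylamino group (-NHCH3) but the nitrogen bears two carbons and only one H (H1), not H2.
So the answer is (B).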